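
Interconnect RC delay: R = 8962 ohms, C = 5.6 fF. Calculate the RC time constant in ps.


Step 1: tau = R * C
Step 2: tau = 8962 * 5.6 fF = 8962 * 5.6e-15 F
Step 3: tau = 5.01872e-11 s = 50.1872 ps

50.1872


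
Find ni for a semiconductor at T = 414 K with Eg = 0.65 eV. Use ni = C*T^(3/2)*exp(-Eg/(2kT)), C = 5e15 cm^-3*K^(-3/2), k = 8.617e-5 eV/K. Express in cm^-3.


Step 1: Compute kT = 8.617e-5 * 414 = 0.03567438 eV
Step 2: Exponent = -Eg/(2kT) = -0.65/(2*0.03567438) = -9.11018
Step 3: T^(3/2) = 414^1.5 = 8423.65
Step 4: ni = 5e15 * 8423.65 * exp(-9.11018) = 4.66e+15 cm^-3

4.66e+15


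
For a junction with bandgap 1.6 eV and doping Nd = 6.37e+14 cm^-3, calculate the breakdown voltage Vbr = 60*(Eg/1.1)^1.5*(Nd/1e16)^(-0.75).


Step 1: Eg/1.1 = 1.6/1.1 = 1.454545
Step 2: (Eg/1.1)^1.5 = 1.454545^1.5 = 1.754247
Step 3: (Nd/1e16)^(-0.75) = (0.0637)^(-0.75) = 7.886702
Step 4: Vbr = 60 * 1.754247 * 7.886702 = 830.1 V

830.1


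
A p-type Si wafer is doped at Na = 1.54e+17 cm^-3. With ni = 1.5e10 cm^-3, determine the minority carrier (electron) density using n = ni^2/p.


Step 1: Majority hole concentration p ≈ Na = 1.54e+17 cm^-3
Step 2: n = ni^2 / Na = (1.5e10)^2 / 1.54e+17
Step 3: n = 1.46e+03 cm^-3

1.46e+03


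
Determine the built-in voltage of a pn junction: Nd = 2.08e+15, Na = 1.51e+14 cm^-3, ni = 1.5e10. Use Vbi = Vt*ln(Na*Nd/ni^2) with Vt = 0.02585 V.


Step 1: Compute Na*Nd/ni^2 = 1.51e+14 * 2.08e+15 / (1.5e10)^2 = 1.3959e+09
Step 2: ln(1.3959e+09) = 21.0568
Step 3: Vbi = 0.02585 * 21.0568 = 0.544 V

0.544


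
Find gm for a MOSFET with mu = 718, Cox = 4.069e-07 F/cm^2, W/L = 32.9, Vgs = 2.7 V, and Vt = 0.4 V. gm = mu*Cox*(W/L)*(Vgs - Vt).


Step 1: Vov = Vgs - Vt = 2.7 - 0.4 = 2.3 V
Step 2: gm = mu * Cox * (W/L) * Vov
Step 3: gm = 718 * 4.069e-07 * 32.9 * 2.3 = 2.21e-02 S

2.21e-02


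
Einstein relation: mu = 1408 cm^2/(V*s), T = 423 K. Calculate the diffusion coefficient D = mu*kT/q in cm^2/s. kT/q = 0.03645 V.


Step 1: D = mu * (kT/q)
Step 2: D = 1408 * 0.03645
Step 3: D = 51.32 cm^2/s

51.32


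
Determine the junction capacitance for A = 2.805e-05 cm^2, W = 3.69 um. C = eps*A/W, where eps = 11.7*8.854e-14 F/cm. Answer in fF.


Step 1: eps_Si = 11.7 * 8.854e-14 = 1.035918e-12 F/cm
Step 2: W in cm = 3.69 * 1e-4 = 3.69e-04 cm
Step 3: C = 1.035918e-12 * 2.805e-05 / 3.69e-04 = 7.874661e-14 F
Step 4: C = 78.75 fF

78.75


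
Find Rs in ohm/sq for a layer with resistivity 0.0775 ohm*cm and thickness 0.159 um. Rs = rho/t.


Step 1: Convert thickness to cm: t = 0.159 um = 1.5900e-05 cm
Step 2: Rs = rho / t = 0.0775 / 1.5900e-05
Step 3: Rs = 4874.2 ohm/sq

4874.2


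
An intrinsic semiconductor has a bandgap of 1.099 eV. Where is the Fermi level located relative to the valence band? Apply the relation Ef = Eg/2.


Step 1: For an intrinsic semiconductor, the Fermi level sits at midgap.
Step 2: Ef = Eg / 2 = 1.099 / 2 = 0.5495 eV

0.5495


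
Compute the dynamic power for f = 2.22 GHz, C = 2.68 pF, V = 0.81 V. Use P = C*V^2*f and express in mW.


Step 1: V^2 = 0.81^2 = 0.6561 V^2
Step 2: P = C*V^2*f = 2.68e-12 F * 0.6561 * 2.22e9 Hz
Step 3: P = 3.90353256e-03 W
Step 4: P = 3.904 mW

3.904


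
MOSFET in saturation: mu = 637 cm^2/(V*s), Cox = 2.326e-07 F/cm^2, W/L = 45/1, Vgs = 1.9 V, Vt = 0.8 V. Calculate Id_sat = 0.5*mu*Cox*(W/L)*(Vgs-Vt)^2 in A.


Step 1: Overdrive voltage Vov = Vgs - Vt = 1.9 - 0.8 = 1.1 V
Step 2: W/L = 45/1 = 45
Step 3: Id = 0.5 * 637 * 2.326e-07 * 45 * 1.1^2
Step 4: Id = 4.03e-03 A

4.03e-03


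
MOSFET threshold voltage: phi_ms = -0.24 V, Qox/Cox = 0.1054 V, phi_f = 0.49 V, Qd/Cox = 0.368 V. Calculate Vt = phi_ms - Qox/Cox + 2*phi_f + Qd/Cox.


Step 1: Vt = phi_ms - Qox/Cox + 2*phi_f + Qd/Cox
Step 2: Vt = -0.24 - 0.1054 + 2*0.49 + 0.368
Step 3: Vt = -0.24 - 0.1054 + 0.98 + 0.368
Step 4: Vt = 1.0026 V

1.0026


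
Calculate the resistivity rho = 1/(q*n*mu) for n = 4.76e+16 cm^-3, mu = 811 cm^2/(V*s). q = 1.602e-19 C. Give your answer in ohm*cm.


Step 1: sigma = q * n * mu = 1.602e-19 * 4.76e+16 * 811 = 6.18430e+00 S/cm
Step 2: rho = 1 / sigma = 1 / 6.18430e+00 = 0.1617 ohm*cm

0.1617


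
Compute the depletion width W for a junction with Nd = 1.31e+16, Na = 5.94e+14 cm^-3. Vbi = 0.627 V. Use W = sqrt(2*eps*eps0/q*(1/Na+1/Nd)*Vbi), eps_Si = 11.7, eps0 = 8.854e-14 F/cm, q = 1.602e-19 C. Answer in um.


Step 1: 1/Na + 1/Nd = 1/5.94e+14 + 1/1.31e+16 = 1.75984e-15
Step 2: 2*eps*eps0/q = 2*11.7*8.854e-14/1.602e-19 = 1.293281e+07
Step 3: W^2 = 1.293281e+07 * 1.75984e-15 * 0.627 = 1.42703e-08
Step 4: W = sqrt(1.42703e-08) = 1.195e-04 cm = 1.195 um

1.195


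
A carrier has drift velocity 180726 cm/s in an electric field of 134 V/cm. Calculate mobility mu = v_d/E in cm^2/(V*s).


Step 1: mu = v_d / E
Step 2: mu = 180726 / 134
Step 3: mu = 1348.7 cm^2/(V*s)

1348.7


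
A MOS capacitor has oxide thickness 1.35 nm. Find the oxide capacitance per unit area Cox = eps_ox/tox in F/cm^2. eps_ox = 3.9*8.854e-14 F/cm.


Step 1: eps_ox = 3.9 * 8.854e-14 = 3.45306e-13 F/cm
Step 2: tox in cm = 1.35 nm * 1e-7 = 1.3500e-07 cm
Step 3: Cox = 3.45306e-13 / 1.3500e-07 = 2.56e-06 F/cm^2

2.56e-06


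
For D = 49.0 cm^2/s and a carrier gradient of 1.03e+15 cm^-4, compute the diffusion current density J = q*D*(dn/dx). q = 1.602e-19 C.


Step 1: J = q * D * (dn/dx)
Step 2: J = 1.602e-19 * 49.0 * 1.03e+15
Step 3: J = 8.09e-03 A/cm^2

8.09e-03


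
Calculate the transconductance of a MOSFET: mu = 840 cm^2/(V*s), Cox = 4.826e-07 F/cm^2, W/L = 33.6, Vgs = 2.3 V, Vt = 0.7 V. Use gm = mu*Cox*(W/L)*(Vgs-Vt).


Step 1: Vov = Vgs - Vt = 2.3 - 0.7 = 1.6 V
Step 2: gm = mu * Cox * (W/L) * Vov
Step 3: gm = 840 * 4.826e-07 * 33.6 * 1.6 = 2.18e-02 S

2.18e-02


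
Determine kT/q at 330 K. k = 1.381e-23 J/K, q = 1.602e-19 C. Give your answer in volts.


Step 1: kT = 1.381e-23 * 330 = 4.5573e-21 J
Step 2: Vt = kT/q = 4.5573e-21 / 1.602e-19
Step 3: Vt = 0.02845 V

0.02845


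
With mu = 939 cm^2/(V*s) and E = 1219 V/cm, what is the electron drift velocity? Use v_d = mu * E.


Step 1: v_d = mu * E
Step 2: v_d = 939 * 1219 = 1144641
Step 3: v_d = 1.14e+06 cm/s

1.14e+06


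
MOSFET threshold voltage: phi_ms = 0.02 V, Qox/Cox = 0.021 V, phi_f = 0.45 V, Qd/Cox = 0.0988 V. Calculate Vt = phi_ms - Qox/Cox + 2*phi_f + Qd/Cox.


Step 1: Vt = phi_ms - Qox/Cox + 2*phi_f + Qd/Cox
Step 2: Vt = 0.02 - 0.021 + 2*0.45 + 0.0988
Step 3: Vt = 0.02 - 0.021 + 0.9 + 0.0988
Step 4: Vt = 0.9978 V

0.9978


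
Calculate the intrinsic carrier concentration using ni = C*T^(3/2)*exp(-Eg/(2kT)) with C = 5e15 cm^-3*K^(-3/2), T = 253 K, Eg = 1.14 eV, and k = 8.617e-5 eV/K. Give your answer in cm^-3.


Step 1: Compute kT = 8.617e-5 * 253 = 0.02180101 eV
Step 2: Exponent = -Eg/(2kT) = -1.14/(2*0.02180101) = -26.14558
Step 3: T^(3/2) = 253^1.5 = 4024.21
Step 4: ni = 5e15 * 4024.21 * exp(-26.14558) = 8.89e+07 cm^-3

8.89e+07


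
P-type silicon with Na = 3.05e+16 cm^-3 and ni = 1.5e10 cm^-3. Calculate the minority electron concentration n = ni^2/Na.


Step 1: Majority hole concentration p ≈ Na = 3.05e+16 cm^-3
Step 2: n = ni^2 / Na = (1.5e10)^2 / 3.05e+16
Step 3: n = 7.38e+03 cm^-3

7.38e+03


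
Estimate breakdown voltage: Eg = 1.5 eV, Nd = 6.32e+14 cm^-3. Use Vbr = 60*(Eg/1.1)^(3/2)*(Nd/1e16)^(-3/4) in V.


Step 1: Eg/1.1 = 1.5/1.1 = 1.363636
Step 2: (Eg/1.1)^1.5 = 1.363636^1.5 = 1.592384
Step 3: (Nd/1e16)^(-0.75) = (0.0632)^(-0.75) = 7.933452
Step 4: Vbr = 60 * 1.592384 * 7.933452 = 758.0 V

758.0


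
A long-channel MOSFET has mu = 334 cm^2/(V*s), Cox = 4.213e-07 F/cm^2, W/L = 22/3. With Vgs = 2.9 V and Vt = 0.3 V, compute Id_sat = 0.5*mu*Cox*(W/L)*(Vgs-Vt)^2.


Step 1: Overdrive voltage Vov = Vgs - Vt = 2.9 - 0.3 = 2.6 V
Step 2: W/L = 22/3 = 7.33333
Step 3: Id = 0.5 * 334 * 4.213e-07 * 7.33333 * 2.6^2
Step 4: Id = 3.49e-03 A

3.49e-03


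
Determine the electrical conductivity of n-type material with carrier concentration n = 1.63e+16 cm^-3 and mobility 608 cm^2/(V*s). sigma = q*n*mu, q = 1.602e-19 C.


Step 1: sigma = q * n * mu
Step 2: sigma = 1.602e-19 * 1.63e+16 * 608
Step 3: sigma = 1.588e+00 S/cm

1.588e+00


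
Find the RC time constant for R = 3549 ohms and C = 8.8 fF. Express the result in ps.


Step 1: tau = R * C
Step 2: tau = 3549 * 8.8 fF = 3549 * 8.8e-15 F
Step 3: tau = 3.12312e-11 s = 31.2312 ps

31.2312


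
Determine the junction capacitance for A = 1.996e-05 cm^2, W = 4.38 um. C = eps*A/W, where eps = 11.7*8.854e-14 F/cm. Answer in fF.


Step 1: eps_Si = 11.7 * 8.854e-14 = 1.035918e-12 F/cm
Step 2: W in cm = 4.38 * 1e-4 = 4.38e-04 cm
Step 3: C = 1.035918e-12 * 1.996e-05 / 4.38e-04 = 4.720759e-14 F
Step 4: C = 47.21 fF

47.21


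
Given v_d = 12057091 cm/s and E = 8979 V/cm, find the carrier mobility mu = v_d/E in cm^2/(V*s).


Step 1: mu = v_d / E
Step 2: mu = 12057091 / 8979
Step 3: mu = 1342.81 cm^2/(V*s)

1342.81


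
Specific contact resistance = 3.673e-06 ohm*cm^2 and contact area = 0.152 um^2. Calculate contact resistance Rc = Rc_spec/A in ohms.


Step 1: Convert area to cm^2: 0.152 um^2 = 1.5200e-09 cm^2
Step 2: Rc = Rc_spec / A = 3.673e-06 / 1.5200e-09
Step 3: Rc = 2.42e+03 ohms

2.42e+03


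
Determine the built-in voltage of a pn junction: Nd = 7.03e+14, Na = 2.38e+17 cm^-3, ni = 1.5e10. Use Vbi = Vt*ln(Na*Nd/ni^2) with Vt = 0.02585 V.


Step 1: Compute Na*Nd/ni^2 = 2.38e+17 * 7.03e+14 / (1.5e10)^2 = 7.4362e+11
Step 2: ln(7.4362e+11) = 27.3348
Step 3: Vbi = 0.02585 * 27.3348 = 0.707 V

0.707


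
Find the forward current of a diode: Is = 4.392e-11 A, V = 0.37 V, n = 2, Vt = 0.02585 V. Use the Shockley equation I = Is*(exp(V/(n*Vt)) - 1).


Step 1: V/(n*Vt) = 0.37/(2*0.02585) = 7.1567
Step 2: exp(7.1567) = 1.2827e+03
Step 3: I = 4.392e-11 * (1.2827e+03 - 1) = 5.63e-08 A

5.63e-08


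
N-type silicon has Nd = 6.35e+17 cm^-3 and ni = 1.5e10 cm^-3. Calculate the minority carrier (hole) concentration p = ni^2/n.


Step 1: Since Nd >> ni, n ≈ Nd = 6.35e+17 cm^-3
Step 2: p = ni^2 / n = (1.5e10)^2 / 6.35e+17
Step 3: p = 2.25e20 / 6.35e+17 = 3.54e+02 cm^-3

3.54e+02


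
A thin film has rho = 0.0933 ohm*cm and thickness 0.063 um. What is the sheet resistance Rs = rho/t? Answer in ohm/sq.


Step 1: Convert thickness to cm: t = 0.063 um = 6.3000e-06 cm
Step 2: Rs = rho / t = 0.0933 / 6.3000e-06
Step 3: Rs = 14809.5 ohm/sq

14809.5


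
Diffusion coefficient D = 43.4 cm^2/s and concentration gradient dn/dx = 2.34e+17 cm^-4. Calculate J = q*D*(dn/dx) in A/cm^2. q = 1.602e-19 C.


Step 1: J = q * D * (dn/dx)
Step 2: J = 1.602e-19 * 43.4 * 2.34e+17
Step 3: J = 1.63e+00 A/cm^2

1.63e+00


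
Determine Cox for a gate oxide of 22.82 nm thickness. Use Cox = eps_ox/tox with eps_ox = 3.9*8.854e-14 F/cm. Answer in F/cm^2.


Step 1: eps_ox = 3.9 * 8.854e-14 = 3.45306e-13 F/cm
Step 2: tox in cm = 22.82 nm * 1e-7 = 2.2820e-06 cm
Step 3: Cox = 3.45306e-13 / 2.2820e-06 = 1.51e-07 F/cm^2

1.51e-07


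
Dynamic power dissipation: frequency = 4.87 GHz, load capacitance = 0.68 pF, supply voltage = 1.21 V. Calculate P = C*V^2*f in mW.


Step 1: V^2 = 1.21^2 = 1.4641 V^2
Step 2: P = C*V^2*f = 0.68e-12 F * 1.4641 * 4.87e9 Hz
Step 3: P = 4.84851356e-03 W
Step 4: P = 4.849 mW

4.849


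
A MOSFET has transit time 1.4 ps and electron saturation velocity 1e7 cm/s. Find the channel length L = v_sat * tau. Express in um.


Step 1: tau in seconds = 1.4 ps * 1e-12 = 1.4000e-12 s
Step 2: L = v_sat * tau = 1e7 * 1.4000e-12 = 1.4000e-05 cm
Step 3: L in um = 1.4000e-05 * 1e4 = 0.14 um

0.14


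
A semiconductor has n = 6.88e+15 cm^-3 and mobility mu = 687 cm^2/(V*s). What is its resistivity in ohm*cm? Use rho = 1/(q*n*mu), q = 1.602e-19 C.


Step 1: sigma = q * n * mu = 1.602e-19 * 6.88e+15 * 687 = 7.57195e-01 S/cm
Step 2: rho = 1 / sigma = 1 / 7.57195e-01 = 1.321 ohm*cm

1.321


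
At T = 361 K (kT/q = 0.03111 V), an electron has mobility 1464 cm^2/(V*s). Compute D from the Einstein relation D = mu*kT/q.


Step 1: D = mu * (kT/q)
Step 2: D = 1464 * 0.03111
Step 3: D = 45.55 cm^2/s

45.55


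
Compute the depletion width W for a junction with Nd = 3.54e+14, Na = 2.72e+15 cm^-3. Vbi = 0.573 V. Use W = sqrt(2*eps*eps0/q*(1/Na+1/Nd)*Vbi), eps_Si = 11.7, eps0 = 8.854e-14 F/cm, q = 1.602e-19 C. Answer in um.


Step 1: 1/Na + 1/Nd = 1/2.72e+15 + 1/3.54e+14 = 3.19251e-15
Step 2: 2*eps*eps0/q = 2*11.7*8.854e-14/1.602e-19 = 1.293281e+07
Step 3: W^2 = 1.293281e+07 * 3.19251e-15 * 0.573 = 2.36581e-08
Step 4: W = sqrt(2.36581e-08) = 1.538e-04 cm = 1.538 um

1.538


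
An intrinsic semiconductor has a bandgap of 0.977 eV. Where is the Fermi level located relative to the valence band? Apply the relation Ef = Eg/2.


Step 1: For an intrinsic semiconductor, the Fermi level sits at midgap.
Step 2: Ef = Eg / 2 = 0.977 / 2 = 0.4885 eV

0.4885


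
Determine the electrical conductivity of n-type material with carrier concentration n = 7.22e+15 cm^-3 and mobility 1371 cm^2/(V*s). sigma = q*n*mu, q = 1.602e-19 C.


Step 1: sigma = q * n * mu
Step 2: sigma = 1.602e-19 * 7.22e+15 * 1371
Step 3: sigma = 1.586e+00 S/cm

1.586e+00


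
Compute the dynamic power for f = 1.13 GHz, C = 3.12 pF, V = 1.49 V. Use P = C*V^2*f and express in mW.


Step 1: V^2 = 1.49^2 = 2.2201 V^2
Step 2: P = C*V^2*f = 3.12e-12 F * 2.2201 * 1.13e9 Hz
Step 3: P = 7.82718456e-03 W
Step 4: P = 7.827 mW

7.827


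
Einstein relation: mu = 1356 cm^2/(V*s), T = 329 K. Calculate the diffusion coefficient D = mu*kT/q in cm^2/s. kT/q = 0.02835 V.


Step 1: D = mu * (kT/q)
Step 2: D = 1356 * 0.02835
Step 3: D = 38.44 cm^2/s

38.44


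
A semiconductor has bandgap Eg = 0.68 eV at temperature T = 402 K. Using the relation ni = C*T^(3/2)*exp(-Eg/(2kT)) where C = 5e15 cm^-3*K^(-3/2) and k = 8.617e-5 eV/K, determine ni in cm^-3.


Step 1: Compute kT = 8.617e-5 * 402 = 0.03464034 eV
Step 2: Exponent = -Eg/(2kT) = -0.68/(2*0.03464034) = -9.81515
Step 3: T^(3/2) = 402^1.5 = 8060.07
Step 4: ni = 5e15 * 8060.07 * exp(-9.81515) = 2.20e+15 cm^-3

2.20e+15


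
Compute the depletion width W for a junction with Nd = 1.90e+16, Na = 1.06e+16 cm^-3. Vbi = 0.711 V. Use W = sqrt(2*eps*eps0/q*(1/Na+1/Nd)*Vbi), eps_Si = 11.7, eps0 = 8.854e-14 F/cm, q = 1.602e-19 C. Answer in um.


Step 1: 1/Na + 1/Nd = 1/1.06e+16 + 1/1.90e+16 = 1.46971e-16
Step 2: 2*eps*eps0/q = 2*11.7*8.854e-14/1.602e-19 = 1.293281e+07
Step 3: W^2 = 1.293281e+07 * 1.46971e-16 * 0.711 = 1.35143e-09
Step 4: W = sqrt(1.35143e-09) = 3.676e-05 cm = 0.3676 um

0.3676


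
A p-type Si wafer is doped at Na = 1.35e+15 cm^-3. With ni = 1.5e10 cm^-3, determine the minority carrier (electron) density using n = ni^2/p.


Step 1: Majority hole concentration p ≈ Na = 1.35e+15 cm^-3
Step 2: n = ni^2 / Na = (1.5e10)^2 / 1.35e+15
Step 3: n = 1.67e+05 cm^-3

1.67e+05


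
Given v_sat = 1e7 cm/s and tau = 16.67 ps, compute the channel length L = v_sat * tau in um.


Step 1: tau in seconds = 16.67 ps * 1e-12 = 1.6670e-11 s
Step 2: L = v_sat * tau = 1e7 * 1.6670e-11 = 1.6670e-04 cm
Step 3: L in um = 1.6670e-04 * 1e4 = 1.667 um

1.667


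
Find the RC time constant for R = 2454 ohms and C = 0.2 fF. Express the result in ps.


Step 1: tau = R * C
Step 2: tau = 2454 * 0.2 fF = 2454 * 2.0e-16 F
Step 3: tau = 4.908e-13 s = 0.4908 ps

0.4908


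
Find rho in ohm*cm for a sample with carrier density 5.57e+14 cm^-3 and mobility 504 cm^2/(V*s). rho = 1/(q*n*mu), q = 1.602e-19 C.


Step 1: sigma = q * n * mu = 1.602e-19 * 5.57e+14 * 504 = 4.49726e-02 S/cm
Step 2: rho = 1 / sigma = 1 / 4.49726e-02 = 22.24 ohm*cm

22.24


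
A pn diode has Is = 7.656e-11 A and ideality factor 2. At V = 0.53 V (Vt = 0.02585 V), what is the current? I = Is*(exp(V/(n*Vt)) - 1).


Step 1: V/(n*Vt) = 0.53/(2*0.02585) = 10.2515
Step 2: exp(10.2515) = 2.8325e+04
Step 3: I = 7.656e-11 * (2.8325e+04 - 1) = 2.17e-06 A

2.17e-06


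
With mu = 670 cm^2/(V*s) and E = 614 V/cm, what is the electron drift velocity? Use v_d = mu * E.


Step 1: v_d = mu * E
Step 2: v_d = 670 * 614 = 411380
Step 3: v_d = 4.11e+05 cm/s

4.11e+05


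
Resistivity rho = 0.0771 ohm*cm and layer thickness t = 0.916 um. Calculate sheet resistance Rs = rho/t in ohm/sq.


Step 1: Convert thickness to cm: t = 0.916 um = 9.1600e-05 cm
Step 2: Rs = rho / t = 0.0771 / 9.1600e-05
Step 3: Rs = 841.7 ohm/sq

841.7


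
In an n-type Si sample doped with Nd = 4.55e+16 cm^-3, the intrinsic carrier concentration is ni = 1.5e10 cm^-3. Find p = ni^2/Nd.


Step 1: Since Nd >> ni, n ≈ Nd = 4.55e+16 cm^-3
Step 2: p = ni^2 / n = (1.5e10)^2 / 4.55e+16
Step 3: p = 2.25e20 / 4.55e+16 = 4.95e+03 cm^-3

4.95e+03


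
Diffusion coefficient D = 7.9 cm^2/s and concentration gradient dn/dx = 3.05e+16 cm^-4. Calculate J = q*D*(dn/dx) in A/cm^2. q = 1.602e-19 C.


Step 1: J = q * D * (dn/dx)
Step 2: J = 1.602e-19 * 7.9 * 3.05e+16
Step 3: J = 3.86e-02 A/cm^2

3.86e-02


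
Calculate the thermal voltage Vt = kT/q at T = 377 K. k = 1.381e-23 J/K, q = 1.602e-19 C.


Step 1: kT = 1.381e-23 * 377 = 5.20637e-21 J
Step 2: Vt = kT/q = 5.20637e-21 / 1.602e-19
Step 3: Vt = 0.0325 V

0.0325


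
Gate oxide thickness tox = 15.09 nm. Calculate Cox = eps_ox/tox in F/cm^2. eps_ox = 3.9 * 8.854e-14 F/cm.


Step 1: eps_ox = 3.9 * 8.854e-14 = 3.45306e-13 F/cm
Step 2: tox in cm = 15.09 nm * 1e-7 = 1.5090e-06 cm
Step 3: Cox = 3.45306e-13 / 1.5090e-06 = 2.29e-07 F/cm^2

2.29e-07


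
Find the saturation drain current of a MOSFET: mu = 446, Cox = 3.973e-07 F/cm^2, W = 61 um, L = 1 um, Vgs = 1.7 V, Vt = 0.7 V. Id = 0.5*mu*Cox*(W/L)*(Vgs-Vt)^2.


Step 1: Overdrive voltage Vov = Vgs - Vt = 1.7 - 0.7 = 1.0 V
Step 2: W/L = 61/1 = 61
Step 3: Id = 0.5 * 446 * 3.973e-07 * 61 * 1.0^2
Step 4: Id = 5.40e-03 A

5.40e-03


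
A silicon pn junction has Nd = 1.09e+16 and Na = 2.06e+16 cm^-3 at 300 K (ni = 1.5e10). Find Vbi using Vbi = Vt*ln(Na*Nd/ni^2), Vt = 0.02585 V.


Step 1: Compute Na*Nd/ni^2 = 2.06e+16 * 1.09e+16 / (1.5e10)^2 = 9.9796e+11
Step 2: ln(9.9796e+11) = 27.6290
Step 3: Vbi = 0.02585 * 27.6290 = 0.714 V

0.714


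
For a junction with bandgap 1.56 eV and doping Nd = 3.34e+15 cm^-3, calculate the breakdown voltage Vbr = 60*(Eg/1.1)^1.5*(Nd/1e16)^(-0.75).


Step 1: Eg/1.1 = 1.56/1.1 = 1.418182
Step 2: (Eg/1.1)^1.5 = 1.418182^1.5 = 1.688877
Step 3: (Nd/1e16)^(-0.75) = (0.334)^(-0.75) = 2.276094
Step 4: Vbr = 60 * 1.688877 * 2.276094 = 230.6 V

230.6


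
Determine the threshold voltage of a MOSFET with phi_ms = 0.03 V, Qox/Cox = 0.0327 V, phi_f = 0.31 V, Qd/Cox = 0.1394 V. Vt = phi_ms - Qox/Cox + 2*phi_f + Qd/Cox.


Step 1: Vt = phi_ms - Qox/Cox + 2*phi_f + Qd/Cox
Step 2: Vt = 0.03 - 0.0327 + 2*0.31 + 0.1394
Step 3: Vt = 0.03 - 0.0327 + 0.62 + 0.1394
Step 4: Vt = 0.7567 V

0.7567


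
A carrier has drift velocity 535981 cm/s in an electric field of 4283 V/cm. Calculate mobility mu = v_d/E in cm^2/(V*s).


Step 1: mu = v_d / E
Step 2: mu = 535981 / 4283
Step 3: mu = 125.14 cm^2/(V*s)

125.14


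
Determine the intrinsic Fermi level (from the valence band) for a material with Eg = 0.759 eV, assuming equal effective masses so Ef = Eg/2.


Step 1: For an intrinsic semiconductor, the Fermi level sits at midgap.
Step 2: Ef = Eg / 2 = 0.759 / 2 = 0.3795 eV

0.3795


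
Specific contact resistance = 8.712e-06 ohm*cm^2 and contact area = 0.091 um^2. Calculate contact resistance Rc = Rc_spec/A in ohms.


Step 1: Convert area to cm^2: 0.091 um^2 = 9.1000e-10 cm^2
Step 2: Rc = Rc_spec / A = 8.712e-06 / 9.1000e-10
Step 3: Rc = 9.57e+03 ohms

9.57e+03


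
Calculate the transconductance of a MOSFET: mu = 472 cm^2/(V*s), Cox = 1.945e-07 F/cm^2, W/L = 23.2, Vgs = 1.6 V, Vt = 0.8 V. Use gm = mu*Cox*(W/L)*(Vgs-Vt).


Step 1: Vov = Vgs - Vt = 1.6 - 0.8 = 0.8 V
Step 2: gm = mu * Cox * (W/L) * Vov
Step 3: gm = 472 * 1.945e-07 * 23.2 * 0.8 = 1.70e-03 S

1.70e-03


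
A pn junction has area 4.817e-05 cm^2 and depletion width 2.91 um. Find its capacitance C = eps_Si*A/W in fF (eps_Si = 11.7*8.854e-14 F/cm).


Step 1: eps_Si = 11.7 * 8.854e-14 = 1.035918e-12 F/cm
Step 2: W in cm = 2.91 * 1e-4 = 2.91e-04 cm
Step 3: C = 1.035918e-12 * 4.817e-05 / 2.91e-04 = 1.714782e-13 F
Step 4: C = 171.48 fF

171.48


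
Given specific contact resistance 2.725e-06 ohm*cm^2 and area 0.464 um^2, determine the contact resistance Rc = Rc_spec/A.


Step 1: Convert area to cm^2: 0.464 um^2 = 4.6400e-09 cm^2
Step 2: Rc = Rc_spec / A = 2.725e-06 / 4.6400e-09
Step 3: Rc = 5.87e+02 ohms

5.87e+02


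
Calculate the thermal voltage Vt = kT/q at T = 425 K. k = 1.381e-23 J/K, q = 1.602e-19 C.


Step 1: kT = 1.381e-23 * 425 = 5.86925e-21 J
Step 2: Vt = kT/q = 5.86925e-21 / 1.602e-19
Step 3: Vt = 0.03664 V

0.03664


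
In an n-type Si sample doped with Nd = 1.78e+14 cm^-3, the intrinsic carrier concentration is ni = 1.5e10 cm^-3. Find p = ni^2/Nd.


Step 1: Since Nd >> ni, n ≈ Nd = 1.78e+14 cm^-3
Step 2: p = ni^2 / n = (1.5e10)^2 / 1.78e+14
Step 3: p = 2.25e20 / 1.78e+14 = 1.26e+06 cm^-3

1.26e+06


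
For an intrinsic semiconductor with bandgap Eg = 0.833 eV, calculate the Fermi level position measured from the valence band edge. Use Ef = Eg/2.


Step 1: For an intrinsic semiconductor, the Fermi level sits at midgap.
Step 2: Ef = Eg / 2 = 0.833 / 2 = 0.4165 eV

0.4165


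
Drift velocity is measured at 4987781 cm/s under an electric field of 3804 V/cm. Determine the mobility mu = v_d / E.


Step 1: mu = v_d / E
Step 2: mu = 4987781 / 3804
Step 3: mu = 1311.19 cm^2/(V*s)

1311.19


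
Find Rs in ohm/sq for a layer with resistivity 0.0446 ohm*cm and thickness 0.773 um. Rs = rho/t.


Step 1: Convert thickness to cm: t = 0.773 um = 7.7300e-05 cm
Step 2: Rs = rho / t = 0.0446 / 7.7300e-05
Step 3: Rs = 577.0 ohm/sq

577.0


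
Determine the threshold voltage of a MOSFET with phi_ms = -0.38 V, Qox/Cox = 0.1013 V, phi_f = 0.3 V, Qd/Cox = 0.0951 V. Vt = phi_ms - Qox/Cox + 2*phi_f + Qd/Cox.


Step 1: Vt = phi_ms - Qox/Cox + 2*phi_f + Qd/Cox
Step 2: Vt = -0.38 - 0.1013 + 2*0.3 + 0.0951
Step 3: Vt = -0.38 - 0.1013 + 0.6 + 0.0951
Step 4: Vt = 0.2138 V

0.2138


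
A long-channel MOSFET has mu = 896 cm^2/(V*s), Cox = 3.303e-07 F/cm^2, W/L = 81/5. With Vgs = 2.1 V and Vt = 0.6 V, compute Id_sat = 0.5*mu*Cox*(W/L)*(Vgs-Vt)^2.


Step 1: Overdrive voltage Vov = Vgs - Vt = 2.1 - 0.6 = 1.5 V
Step 2: W/L = 81/5 = 16.2
Step 3: Id = 0.5 * 896 * 3.303e-07 * 16.2 * 1.5^2
Step 4: Id = 5.39e-03 A

5.39e-03


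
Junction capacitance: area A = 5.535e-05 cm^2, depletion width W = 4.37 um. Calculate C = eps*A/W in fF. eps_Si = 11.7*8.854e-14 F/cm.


Step 1: eps_Si = 11.7 * 8.854e-14 = 1.035918e-12 F/cm
Step 2: W in cm = 4.37 * 1e-4 = 4.37e-04 cm
Step 3: C = 1.035918e-12 * 5.535e-05 / 4.37e-04 = 1.312084e-13 F
Step 4: C = 131.21 fF

131.21


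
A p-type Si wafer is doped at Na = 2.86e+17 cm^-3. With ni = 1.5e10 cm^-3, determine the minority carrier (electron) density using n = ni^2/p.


Step 1: Majority hole concentration p ≈ Na = 2.86e+17 cm^-3
Step 2: n = ni^2 / Na = (1.5e10)^2 / 2.86e+17
Step 3: n = 7.87e+02 cm^-3

7.87e+02


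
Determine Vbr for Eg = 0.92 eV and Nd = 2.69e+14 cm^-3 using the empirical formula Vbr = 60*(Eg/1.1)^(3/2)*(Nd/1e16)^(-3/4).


Step 1: Eg/1.1 = 0.92/1.1 = 0.836364
Step 2: (Eg/1.1)^1.5 = 0.836364^1.5 = 0.764879
Step 3: (Nd/1e16)^(-0.75) = (0.0269)^(-0.75) = 15.055174
Step 4: Vbr = 60 * 0.764879 * 15.055174 = 690.9 V

690.9


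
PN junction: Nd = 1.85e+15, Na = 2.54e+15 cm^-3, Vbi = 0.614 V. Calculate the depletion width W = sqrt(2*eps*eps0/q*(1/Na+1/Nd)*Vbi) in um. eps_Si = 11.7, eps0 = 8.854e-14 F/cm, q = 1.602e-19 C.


Step 1: 1/Na + 1/Nd = 1/2.54e+15 + 1/1.85e+15 = 9.34241e-16
Step 2: 2*eps*eps0/q = 2*11.7*8.854e-14/1.602e-19 = 1.293281e+07
Step 3: W^2 = 1.293281e+07 * 9.34241e-16 * 0.614 = 7.41857e-09
Step 4: W = sqrt(7.41857e-09) = 8.613e-05 cm = 0.8613 um

0.8613


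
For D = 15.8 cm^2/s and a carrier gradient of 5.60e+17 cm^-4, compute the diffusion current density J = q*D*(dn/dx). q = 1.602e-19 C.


Step 1: J = q * D * (dn/dx)
Step 2: J = 1.602e-19 * 15.8 * 5.60e+17
Step 3: J = 1.42e+00 A/cm^2

1.42e+00


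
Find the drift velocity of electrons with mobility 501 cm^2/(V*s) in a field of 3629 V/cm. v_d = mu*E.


Step 1: v_d = mu * E
Step 2: v_d = 501 * 3629 = 1818129
Step 3: v_d = 1.82e+06 cm/s

1.82e+06


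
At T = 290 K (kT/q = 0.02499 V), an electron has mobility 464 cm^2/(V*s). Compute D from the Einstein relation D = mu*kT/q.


Step 1: D = mu * (kT/q)
Step 2: D = 464 * 0.02499
Step 3: D = 11.6 cm^2/s

11.6


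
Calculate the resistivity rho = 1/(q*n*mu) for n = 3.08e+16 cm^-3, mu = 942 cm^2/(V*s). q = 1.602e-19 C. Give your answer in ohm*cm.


Step 1: sigma = q * n * mu = 1.602e-19 * 3.08e+16 * 942 = 4.64798e+00 S/cm
Step 2: rho = 1 / sigma = 1 / 4.64798e+00 = 0.2151 ohm*cm

0.2151


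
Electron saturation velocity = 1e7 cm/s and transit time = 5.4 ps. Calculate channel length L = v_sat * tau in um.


Step 1: tau in seconds = 5.4 ps * 1e-12 = 5.4000e-12 s
Step 2: L = v_sat * tau = 1e7 * 5.4000e-12 = 5.4000e-05 cm
Step 3: L in um = 5.4000e-05 * 1e4 = 0.54 um

0.54


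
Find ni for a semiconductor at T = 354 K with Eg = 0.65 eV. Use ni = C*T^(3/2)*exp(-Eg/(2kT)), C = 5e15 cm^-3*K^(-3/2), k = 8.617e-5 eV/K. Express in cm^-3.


Step 1: Compute kT = 8.617e-5 * 354 = 0.03050418 eV
Step 2: Exponent = -Eg/(2kT) = -0.65/(2*0.03050418) = -10.65428
Step 3: T^(3/2) = 354^1.5 = 6660.47
Step 4: ni = 5e15 * 6660.47 * exp(-10.65428) = 7.86e+14 cm^-3

7.86e+14


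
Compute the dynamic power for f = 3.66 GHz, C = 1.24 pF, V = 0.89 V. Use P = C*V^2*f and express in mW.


Step 1: V^2 = 0.89^2 = 0.7921 V^2
Step 2: P = C*V^2*f = 1.24e-12 F * 0.7921 * 3.66e9 Hz
Step 3: P = 3.59486664e-03 W
Step 4: P = 3.595 mW

3.595


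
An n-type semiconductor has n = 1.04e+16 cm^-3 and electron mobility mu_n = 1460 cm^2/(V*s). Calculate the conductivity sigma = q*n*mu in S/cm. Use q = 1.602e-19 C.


Step 1: sigma = q * n * mu
Step 2: sigma = 1.602e-19 * 1.04e+16 * 1460
Step 3: sigma = 2.432e+00 S/cm

2.432e+00


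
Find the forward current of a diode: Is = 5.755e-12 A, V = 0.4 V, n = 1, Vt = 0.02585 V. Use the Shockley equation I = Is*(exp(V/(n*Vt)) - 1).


Step 1: V/(n*Vt) = 0.4/(1*0.02585) = 15.4739
Step 2: exp(15.4739) = 5.2508e+06
Step 3: I = 5.755e-12 * (5.2508e+06 - 1) = 3.02e-05 A

3.02e-05


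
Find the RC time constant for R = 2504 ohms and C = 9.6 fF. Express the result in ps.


Step 1: tau = R * C
Step 2: tau = 2504 * 9.6 fF = 2504 * 9.6e-15 F
Step 3: tau = 2.40384e-11 s = 24.0384 ps

24.0384


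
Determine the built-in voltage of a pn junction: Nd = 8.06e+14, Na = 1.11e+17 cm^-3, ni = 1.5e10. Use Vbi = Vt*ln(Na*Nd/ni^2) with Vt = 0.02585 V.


Step 1: Compute Na*Nd/ni^2 = 1.11e+17 * 8.06e+14 / (1.5e10)^2 = 3.9763e+11
Step 2: ln(3.9763e+11) = 26.7088
Step 3: Vbi = 0.02585 * 26.7088 = 0.69 V

0.69


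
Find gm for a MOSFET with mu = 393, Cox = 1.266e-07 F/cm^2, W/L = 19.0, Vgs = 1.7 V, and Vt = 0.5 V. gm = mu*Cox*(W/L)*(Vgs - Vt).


Step 1: Vov = Vgs - Vt = 1.7 - 0.5 = 1.2 V
Step 2: gm = mu * Cox * (W/L) * Vov
Step 3: gm = 393 * 1.266e-07 * 19.0 * 1.2 = 1.13e-03 S

1.13e-03


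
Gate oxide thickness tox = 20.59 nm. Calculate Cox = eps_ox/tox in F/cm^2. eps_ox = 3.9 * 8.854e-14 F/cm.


Step 1: eps_ox = 3.9 * 8.854e-14 = 3.45306e-13 F/cm
Step 2: tox in cm = 20.59 nm * 1e-7 = 2.0590e-06 cm
Step 3: Cox = 3.45306e-13 / 2.0590e-06 = 1.68e-07 F/cm^2

1.68e-07


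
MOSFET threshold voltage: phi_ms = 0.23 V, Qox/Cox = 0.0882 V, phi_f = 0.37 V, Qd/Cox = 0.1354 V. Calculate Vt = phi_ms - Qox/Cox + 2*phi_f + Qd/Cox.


Step 1: Vt = phi_ms - Qox/Cox + 2*phi_f + Qd/Cox
Step 2: Vt = 0.23 - 0.0882 + 2*0.37 + 0.1354
Step 3: Vt = 0.23 - 0.0882 + 0.74 + 0.1354
Step 4: Vt = 1.0172 V

1.0172


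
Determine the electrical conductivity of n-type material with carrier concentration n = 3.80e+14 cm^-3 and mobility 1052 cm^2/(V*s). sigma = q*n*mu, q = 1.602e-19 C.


Step 1: sigma = q * n * mu
Step 2: sigma = 1.602e-19 * 3.80e+14 * 1052
Step 3: sigma = 6.404e-02 S/cm

6.404e-02


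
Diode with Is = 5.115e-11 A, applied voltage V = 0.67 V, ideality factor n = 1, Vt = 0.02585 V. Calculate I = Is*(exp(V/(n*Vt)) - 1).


Step 1: V/(n*Vt) = 0.67/(1*0.02585) = 25.9188
Step 2: exp(25.9188) = 1.8046e+11
Step 3: I = 5.115e-11 * (1.8046e+11 - 1) = 9.23e+00 A

9.23e+00


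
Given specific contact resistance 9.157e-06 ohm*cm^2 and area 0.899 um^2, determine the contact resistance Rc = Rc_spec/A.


Step 1: Convert area to cm^2: 0.899 um^2 = 8.9900e-09 cm^2
Step 2: Rc = Rc_spec / A = 9.157e-06 / 8.9900e-09
Step 3: Rc = 1.02e+03 ohms

1.02e+03


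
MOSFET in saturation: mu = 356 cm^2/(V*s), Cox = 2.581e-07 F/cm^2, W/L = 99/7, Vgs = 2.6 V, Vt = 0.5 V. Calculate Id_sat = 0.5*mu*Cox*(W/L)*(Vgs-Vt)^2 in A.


Step 1: Overdrive voltage Vov = Vgs - Vt = 2.6 - 0.5 = 2.1 V
Step 2: W/L = 99/7 = 14.1429
Step 3: Id = 0.5 * 356 * 2.581e-07 * 14.1429 * 2.1^2
Step 4: Id = 2.87e-03 A

2.87e-03


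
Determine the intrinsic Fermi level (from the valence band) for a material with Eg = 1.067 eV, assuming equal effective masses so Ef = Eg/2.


Step 1: For an intrinsic semiconductor, the Fermi level sits at midgap.
Step 2: Ef = Eg / 2 = 1.067 / 2 = 0.5335 eV

0.5335


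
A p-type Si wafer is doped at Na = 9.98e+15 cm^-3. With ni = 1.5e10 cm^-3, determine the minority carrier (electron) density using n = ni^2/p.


Step 1: Majority hole concentration p ≈ Na = 9.98e+15 cm^-3
Step 2: n = ni^2 / Na = (1.5e10)^2 / 9.98e+15
Step 3: n = 2.25e+04 cm^-3

2.25e+04


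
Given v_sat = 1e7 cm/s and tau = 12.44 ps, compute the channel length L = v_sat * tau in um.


Step 1: tau in seconds = 12.44 ps * 1e-12 = 1.2440e-11 s
Step 2: L = v_sat * tau = 1e7 * 1.2440e-11 = 1.2440e-04 cm
Step 3: L in um = 1.2440e-04 * 1e4 = 1.244 um

1.244


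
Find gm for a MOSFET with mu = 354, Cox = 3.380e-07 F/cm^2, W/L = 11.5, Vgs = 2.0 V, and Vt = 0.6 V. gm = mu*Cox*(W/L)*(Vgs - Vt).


Step 1: Vov = Vgs - Vt = 2.0 - 0.6 = 1.4 V
Step 2: gm = mu * Cox * (W/L) * Vov
Step 3: gm = 354 * 3.380e-07 * 11.5 * 1.4 = 1.93e-03 S

1.93e-03


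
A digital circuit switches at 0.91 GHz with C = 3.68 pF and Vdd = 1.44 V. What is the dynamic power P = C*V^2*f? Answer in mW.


Step 1: V^2 = 1.44^2 = 2.0736 V^2
Step 2: P = C*V^2*f = 3.68e-12 F * 2.0736 * 0.91e9 Hz
Step 3: P = 6.94407168e-03 W
Step 4: P = 6.944 mW

6.944


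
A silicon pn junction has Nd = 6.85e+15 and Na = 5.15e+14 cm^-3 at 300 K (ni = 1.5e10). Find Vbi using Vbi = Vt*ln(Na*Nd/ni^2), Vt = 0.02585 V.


Step 1: Compute Na*Nd/ni^2 = 5.15e+14 * 6.85e+15 / (1.5e10)^2 = 1.5679e+10
Step 2: ln(1.5679e+10) = 23.4756
Step 3: Vbi = 0.02585 * 23.4756 = 0.607 V

0.607


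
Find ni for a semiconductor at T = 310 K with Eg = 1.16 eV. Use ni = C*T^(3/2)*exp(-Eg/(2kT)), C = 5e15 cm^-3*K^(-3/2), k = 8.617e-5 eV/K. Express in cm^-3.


Step 1: Compute kT = 8.617e-5 * 310 = 0.0267127 eV
Step 2: Exponent = -Eg/(2kT) = -1.16/(2*0.0267127) = -21.71252
Step 3: T^(3/2) = 310^1.5 = 5458.11
Step 4: ni = 5e15 * 5458.11 * exp(-21.71252) = 1.01e+10 cm^-3

1.01e+10


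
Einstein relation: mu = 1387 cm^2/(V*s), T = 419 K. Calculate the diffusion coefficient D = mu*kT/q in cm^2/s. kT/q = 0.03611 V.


Step 1: D = mu * (kT/q)
Step 2: D = 1387 * 0.03611
Step 3: D = 50.08 cm^2/s

50.08


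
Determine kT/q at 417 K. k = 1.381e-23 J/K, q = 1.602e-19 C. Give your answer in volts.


Step 1: kT = 1.381e-23 * 417 = 5.75877e-21 J
Step 2: Vt = kT/q = 5.75877e-21 / 1.602e-19
Step 3: Vt = 0.03595 V

0.03595


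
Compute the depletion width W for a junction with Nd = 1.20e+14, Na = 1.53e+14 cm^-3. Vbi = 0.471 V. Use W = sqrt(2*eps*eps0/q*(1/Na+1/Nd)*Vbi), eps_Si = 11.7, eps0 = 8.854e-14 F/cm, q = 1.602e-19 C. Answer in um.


Step 1: 1/Na + 1/Nd = 1/1.53e+14 + 1/1.20e+14 = 1.48693e-14
Step 2: 2*eps*eps0/q = 2*11.7*8.854e-14/1.602e-19 = 1.293281e+07
Step 3: W^2 = 1.293281e+07 * 1.48693e-14 * 0.471 = 9.05742e-08
Step 4: W = sqrt(9.05742e-08) = 3.010e-04 cm = 3.01 um

3.01


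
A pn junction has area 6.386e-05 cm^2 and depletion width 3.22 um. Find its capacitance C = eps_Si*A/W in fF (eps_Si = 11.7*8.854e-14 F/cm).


Step 1: eps_Si = 11.7 * 8.854e-14 = 1.035918e-12 F/cm
Step 2: W in cm = 3.22 * 1e-4 = 3.22e-04 cm
Step 3: C = 1.035918e-12 * 6.386e-05 / 3.22e-04 = 2.054463e-13 F
Step 4: C = 205.45 fF

205.45


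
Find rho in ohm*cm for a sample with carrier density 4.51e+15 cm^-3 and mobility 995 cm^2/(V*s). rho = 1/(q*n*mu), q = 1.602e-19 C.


Step 1: sigma = q * n * mu = 1.602e-19 * 4.51e+15 * 995 = 7.18889e-01 S/cm
Step 2: rho = 1 / sigma = 1 / 7.18889e-01 = 1.391 ohm*cm

1.391


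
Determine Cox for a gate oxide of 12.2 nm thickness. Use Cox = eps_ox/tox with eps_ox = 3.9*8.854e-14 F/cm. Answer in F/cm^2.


Step 1: eps_ox = 3.9 * 8.854e-14 = 3.45306e-13 F/cm
Step 2: tox in cm = 12.2 nm * 1e-7 = 1.2200e-06 cm
Step 3: Cox = 3.45306e-13 / 1.2200e-06 = 2.83e-07 F/cm^2

2.83e-07


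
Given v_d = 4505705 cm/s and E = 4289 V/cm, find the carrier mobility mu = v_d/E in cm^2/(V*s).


Step 1: mu = v_d / E
Step 2: mu = 4505705 / 4289
Step 3: mu = 1050.53 cm^2/(V*s)

1050.53


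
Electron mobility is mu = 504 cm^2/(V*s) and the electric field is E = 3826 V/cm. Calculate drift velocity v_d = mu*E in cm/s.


Step 1: v_d = mu * E
Step 2: v_d = 504 * 3826 = 1928304
Step 3: v_d = 1.93e+06 cm/s

1.93e+06


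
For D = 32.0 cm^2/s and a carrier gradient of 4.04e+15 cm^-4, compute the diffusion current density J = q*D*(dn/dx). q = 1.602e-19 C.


Step 1: J = q * D * (dn/dx)
Step 2: J = 1.602e-19 * 32.0 * 4.04e+15
Step 3: J = 2.07e-02 A/cm^2

2.07e-02


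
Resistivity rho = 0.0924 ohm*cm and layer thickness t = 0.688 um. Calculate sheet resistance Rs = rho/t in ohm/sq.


Step 1: Convert thickness to cm: t = 0.688 um = 6.8800e-05 cm
Step 2: Rs = rho / t = 0.0924 / 6.8800e-05
Step 3: Rs = 1343.0 ohm/sq

1343.0


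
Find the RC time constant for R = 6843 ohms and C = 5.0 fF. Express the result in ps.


Step 1: tau = R * C
Step 2: tau = 6843 * 5.0 fF = 6843 * 5.0e-15 F
Step 3: tau = 3.4215e-11 s = 34.215 ps

34.215


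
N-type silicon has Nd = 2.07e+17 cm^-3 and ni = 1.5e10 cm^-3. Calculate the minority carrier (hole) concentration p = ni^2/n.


Step 1: Since Nd >> ni, n ≈ Nd = 2.07e+17 cm^-3
Step 2: p = ni^2 / n = (1.5e10)^2 / 2.07e+17
Step 3: p = 2.25e20 / 2.07e+17 = 1.09e+03 cm^-3

1.09e+03


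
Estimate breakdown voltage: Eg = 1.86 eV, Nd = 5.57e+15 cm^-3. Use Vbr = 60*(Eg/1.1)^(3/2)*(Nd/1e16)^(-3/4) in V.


Step 1: Eg/1.1 = 1.86/1.1 = 1.690909
Step 2: (Eg/1.1)^1.5 = 1.690909^1.5 = 2.198773
Step 3: (Nd/1e16)^(-0.75) = (0.557)^(-0.75) = 1.550989
Step 4: Vbr = 60 * 2.198773 * 1.550989 = 204.6 V

204.6


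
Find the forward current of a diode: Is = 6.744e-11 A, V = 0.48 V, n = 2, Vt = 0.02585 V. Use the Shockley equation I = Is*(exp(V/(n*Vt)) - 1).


Step 1: V/(n*Vt) = 0.48/(2*0.02585) = 9.2843
Step 2: exp(9.2843) = 1.0768e+04
Step 3: I = 6.744e-11 * (1.0768e+04 - 1) = 7.26e-07 A

7.26e-07


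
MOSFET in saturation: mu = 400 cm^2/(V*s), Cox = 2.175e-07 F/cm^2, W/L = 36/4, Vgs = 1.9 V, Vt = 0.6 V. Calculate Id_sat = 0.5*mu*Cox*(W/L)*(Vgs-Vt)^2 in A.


Step 1: Overdrive voltage Vov = Vgs - Vt = 1.9 - 0.6 = 1.3 V
Step 2: W/L = 36/4 = 9
Step 3: Id = 0.5 * 400 * 2.175e-07 * 9 * 1.3^2
Step 4: Id = 6.62e-04 A

6.62e-04


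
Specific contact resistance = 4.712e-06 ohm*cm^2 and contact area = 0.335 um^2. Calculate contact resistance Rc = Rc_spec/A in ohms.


Step 1: Convert area to cm^2: 0.335 um^2 = 3.3500e-09 cm^2
Step 2: Rc = Rc_spec / A = 4.712e-06 / 3.3500e-09
Step 3: Rc = 1.41e+03 ohms

1.41e+03


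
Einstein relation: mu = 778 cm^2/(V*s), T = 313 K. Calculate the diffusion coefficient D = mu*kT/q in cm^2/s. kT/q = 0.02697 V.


Step 1: D = mu * (kT/q)
Step 2: D = 778 * 0.02697
Step 3: D = 20.98 cm^2/s

20.98


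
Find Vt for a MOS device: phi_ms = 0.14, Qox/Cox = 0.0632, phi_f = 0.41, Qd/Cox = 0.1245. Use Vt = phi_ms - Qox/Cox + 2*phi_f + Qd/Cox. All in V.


Step 1: Vt = phi_ms - Qox/Cox + 2*phi_f + Qd/Cox
Step 2: Vt = 0.14 - 0.0632 + 2*0.41 + 0.1245
Step 3: Vt = 0.14 - 0.0632 + 0.82 + 0.1245
Step 4: Vt = 1.0213 V

1.0213


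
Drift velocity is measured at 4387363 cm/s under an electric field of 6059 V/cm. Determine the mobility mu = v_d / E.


Step 1: mu = v_d / E
Step 2: mu = 4387363 / 6059
Step 3: mu = 724.11 cm^2/(V*s)

724.11


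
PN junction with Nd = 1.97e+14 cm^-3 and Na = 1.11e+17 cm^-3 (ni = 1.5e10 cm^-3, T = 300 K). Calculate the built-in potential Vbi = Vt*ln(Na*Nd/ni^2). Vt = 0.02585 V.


Step 1: Compute Na*Nd/ni^2 = 1.11e+17 * 1.97e+14 / (1.5e10)^2 = 9.7187e+10
Step 2: ln(9.7187e+10) = 25.2999
Step 3: Vbi = 0.02585 * 25.2999 = 0.654 V

0.654


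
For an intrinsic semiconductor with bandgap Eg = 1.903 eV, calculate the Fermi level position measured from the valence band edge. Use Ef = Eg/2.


Step 1: For an intrinsic semiconductor, the Fermi level sits at midgap.
Step 2: Ef = Eg / 2 = 1.903 / 2 = 0.9515 eV

0.9515


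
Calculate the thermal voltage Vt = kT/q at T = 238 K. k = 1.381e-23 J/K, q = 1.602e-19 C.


Step 1: kT = 1.381e-23 * 238 = 3.28678e-21 J
Step 2: Vt = kT/q = 3.28678e-21 / 1.602e-19
Step 3: Vt = 0.02052 V

0.02052


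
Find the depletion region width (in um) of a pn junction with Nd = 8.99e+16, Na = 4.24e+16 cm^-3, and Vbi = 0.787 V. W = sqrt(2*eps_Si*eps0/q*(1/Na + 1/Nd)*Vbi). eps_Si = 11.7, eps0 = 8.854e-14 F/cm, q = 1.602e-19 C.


Step 1: 1/Na + 1/Nd = 1/4.24e+16 + 1/8.99e+16 = 3.47084e-17
Step 2: 2*eps*eps0/q = 2*11.7*8.854e-14/1.602e-19 = 1.293281e+07
Step 3: W^2 = 1.293281e+07 * 3.47084e-17 * 0.787 = 3.53266e-10
Step 4: W = sqrt(3.53266e-10) = 1.880e-05 cm = 0.188 um

0.188


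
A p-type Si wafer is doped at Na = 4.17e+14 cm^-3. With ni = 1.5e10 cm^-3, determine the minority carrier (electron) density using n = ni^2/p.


Step 1: Majority hole concentration p ≈ Na = 4.17e+14 cm^-3
Step 2: n = ni^2 / Na = (1.5e10)^2 / 4.17e+14
Step 3: n = 5.40e+05 cm^-3

5.40e+05


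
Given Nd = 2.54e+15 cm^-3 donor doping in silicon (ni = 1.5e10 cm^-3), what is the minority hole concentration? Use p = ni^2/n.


Step 1: Since Nd >> ni, n ≈ Nd = 2.54e+15 cm^-3
Step 2: p = ni^2 / n = (1.5e10)^2 / 2.54e+15
Step 3: p = 2.25e20 / 2.54e+15 = 8.86e+04 cm^-3

8.86e+04


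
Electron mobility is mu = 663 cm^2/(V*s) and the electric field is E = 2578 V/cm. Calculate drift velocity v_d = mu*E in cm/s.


Step 1: v_d = mu * E
Step 2: v_d = 663 * 2578 = 1709214
Step 3: v_d = 1.71e+06 cm/s

1.71e+06


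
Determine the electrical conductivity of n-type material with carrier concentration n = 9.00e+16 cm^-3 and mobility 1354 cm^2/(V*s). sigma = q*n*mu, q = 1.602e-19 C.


Step 1: sigma = q * n * mu
Step 2: sigma = 1.602e-19 * 9.00e+16 * 1354
Step 3: sigma = 1.952e+01 S/cm

1.952e+01


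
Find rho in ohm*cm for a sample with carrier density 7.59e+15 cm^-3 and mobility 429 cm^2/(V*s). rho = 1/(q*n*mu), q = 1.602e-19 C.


Step 1: sigma = q * n * mu = 1.602e-19 * 7.59e+15 * 429 = 5.21629e-01 S/cm
Step 2: rho = 1 / sigma = 1 / 5.21629e-01 = 1.917 ohm*cm

1.917


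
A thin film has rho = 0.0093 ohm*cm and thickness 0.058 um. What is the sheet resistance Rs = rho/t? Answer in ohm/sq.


Step 1: Convert thickness to cm: t = 0.058 um = 5.8000e-06 cm
Step 2: Rs = rho / t = 0.0093 / 5.8000e-06
Step 3: Rs = 1603.4 ohm/sq

1603.4


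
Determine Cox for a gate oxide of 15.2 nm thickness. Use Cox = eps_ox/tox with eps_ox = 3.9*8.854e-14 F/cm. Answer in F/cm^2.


Step 1: eps_ox = 3.9 * 8.854e-14 = 3.45306e-13 F/cm
Step 2: tox in cm = 15.2 nm * 1e-7 = 1.5200e-06 cm
Step 3: Cox = 3.45306e-13 / 1.5200e-06 = 2.27e-07 F/cm^2

2.27e-07


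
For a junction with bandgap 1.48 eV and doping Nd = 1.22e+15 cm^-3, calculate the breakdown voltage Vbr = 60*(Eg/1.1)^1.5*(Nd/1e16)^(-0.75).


Step 1: Eg/1.1 = 1.48/1.1 = 1.345455
Step 2: (Eg/1.1)^1.5 = 1.345455^1.5 = 1.560644
Step 3: (Nd/1e16)^(-0.75) = (0.122)^(-0.75) = 4.844290
Step 4: Vbr = 60 * 1.560644 * 4.844290 = 453.6 V

453.6
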